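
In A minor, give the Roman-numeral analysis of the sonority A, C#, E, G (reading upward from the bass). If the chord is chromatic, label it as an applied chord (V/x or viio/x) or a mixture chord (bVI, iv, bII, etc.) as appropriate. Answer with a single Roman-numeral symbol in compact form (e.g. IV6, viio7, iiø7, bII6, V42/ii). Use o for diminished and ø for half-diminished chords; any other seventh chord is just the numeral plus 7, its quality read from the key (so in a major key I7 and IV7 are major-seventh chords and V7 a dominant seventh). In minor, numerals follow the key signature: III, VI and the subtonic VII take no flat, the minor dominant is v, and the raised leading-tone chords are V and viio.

Stacked in thirds the chord is A-C#-E-G: a dominant seventh chord on A.
A is not a diatonic chord root with this quality in A minor, but it lies a perfect fifth above D (iv), so the chord functions as an applied dominant of iv.

V7/iv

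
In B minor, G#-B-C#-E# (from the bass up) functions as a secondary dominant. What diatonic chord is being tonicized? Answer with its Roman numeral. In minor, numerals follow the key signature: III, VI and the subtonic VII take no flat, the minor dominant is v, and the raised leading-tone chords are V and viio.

The chord is a dominant seventh chord on C#.
A dominant resolves down a perfect fifth: C# → F#. In B minor, F# is scale degree 5, i.e. V.

V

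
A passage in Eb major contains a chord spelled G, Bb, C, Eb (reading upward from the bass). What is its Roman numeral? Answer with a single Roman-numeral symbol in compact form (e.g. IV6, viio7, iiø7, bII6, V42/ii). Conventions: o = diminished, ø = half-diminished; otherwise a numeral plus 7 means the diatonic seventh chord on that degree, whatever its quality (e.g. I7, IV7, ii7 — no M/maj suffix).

The pitches C-Eb-G-Bb form a minor seventh chord rooted on C.
In Eb major, C is the submediant; the diatonic minor seventh chord there is vi7.
With G in the bass the chord is in second inversion, so the figured bass is 43.

vi43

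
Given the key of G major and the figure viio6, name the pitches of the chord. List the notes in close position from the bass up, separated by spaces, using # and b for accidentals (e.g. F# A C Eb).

A C F#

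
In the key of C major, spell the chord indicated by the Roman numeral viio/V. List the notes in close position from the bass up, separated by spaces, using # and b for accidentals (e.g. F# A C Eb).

viio/V is a secondary leading-tone chord. The target V is G in C major; the applied chord is rooted a semitone below, on F#.
Building a diminished triad on F# gives F#-A-C.

F# A C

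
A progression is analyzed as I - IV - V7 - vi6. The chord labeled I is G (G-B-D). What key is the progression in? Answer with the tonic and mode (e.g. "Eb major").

G major

I is given as G-B-D — a major triad with root G.
If G is scale degree 1 and the mode makes that degree carry a major triad, the tonic is G and the mode is major.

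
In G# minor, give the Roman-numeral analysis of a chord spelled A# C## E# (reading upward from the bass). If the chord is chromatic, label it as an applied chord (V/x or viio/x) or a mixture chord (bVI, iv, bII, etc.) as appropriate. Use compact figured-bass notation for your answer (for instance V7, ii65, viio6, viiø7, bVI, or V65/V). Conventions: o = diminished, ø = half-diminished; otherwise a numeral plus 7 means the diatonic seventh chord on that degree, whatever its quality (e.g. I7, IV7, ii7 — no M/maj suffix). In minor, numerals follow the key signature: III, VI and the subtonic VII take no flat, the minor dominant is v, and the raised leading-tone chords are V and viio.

Stacked in thirds the chord is A#-C##-E#: a major triad on A#.
A# is not a diatonic chord root with this quality in G# minor, but it lies a perfect fifth above D# (V), so the chord functions as an applied dominant of V.

V/V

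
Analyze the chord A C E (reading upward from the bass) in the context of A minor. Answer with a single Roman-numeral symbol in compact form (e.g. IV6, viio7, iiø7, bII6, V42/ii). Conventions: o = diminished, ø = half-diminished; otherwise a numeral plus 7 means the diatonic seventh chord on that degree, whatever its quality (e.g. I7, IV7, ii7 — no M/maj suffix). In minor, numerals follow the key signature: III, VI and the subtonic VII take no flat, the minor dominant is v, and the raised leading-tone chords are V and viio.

Stacked in thirds the chord is A-C-E: a minor triad on A.
In A minor, A is the tonic; the diatonic minor triad there is i.

i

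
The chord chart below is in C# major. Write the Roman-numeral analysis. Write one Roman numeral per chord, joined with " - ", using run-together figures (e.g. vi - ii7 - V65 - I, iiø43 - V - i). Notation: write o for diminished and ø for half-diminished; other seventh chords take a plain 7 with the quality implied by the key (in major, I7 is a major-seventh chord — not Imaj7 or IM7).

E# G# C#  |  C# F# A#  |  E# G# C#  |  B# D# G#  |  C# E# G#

E#-G#-C#: root C# is the tonic; major triad there is I6.
C#-F#-A#: major triad on F# = scale degree 4 → IV64.
E#-G#-C#: major triad on C# = scale degree 1 → I6.
B#-D#-G# has root G#, degree 5 in C# major, so V6.
C#-E#-G#: root C# is the tonic; major triad there is I.

I6 - IV64 - I6 - V6 - I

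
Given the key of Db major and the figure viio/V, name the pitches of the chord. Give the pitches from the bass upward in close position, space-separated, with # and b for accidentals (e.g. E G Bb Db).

G Bb Db

viio/V is a secondary leading-tone chord. The target V is Ab in Db major; the applied chord is rooted a semitone below, on G.
Building a diminished triad on G gives G-Bb-Db.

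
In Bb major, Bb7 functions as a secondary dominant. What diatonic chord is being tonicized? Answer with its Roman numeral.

IV

The chord is a dominant seventh chord on Bb.
A dominant resolves down a perfect fifth: Bb → Eb. In Bb major, Eb is scale degree 4, i.e. IV.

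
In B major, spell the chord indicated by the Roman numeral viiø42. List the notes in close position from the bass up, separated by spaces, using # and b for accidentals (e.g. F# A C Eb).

G# A# C# E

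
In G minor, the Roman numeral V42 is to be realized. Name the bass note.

C

V in G minor has root D; the chord is D-F#-A-C.
The figure 42 means third inversion — the seventh is in the bass.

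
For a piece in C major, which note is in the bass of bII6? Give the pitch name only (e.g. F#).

F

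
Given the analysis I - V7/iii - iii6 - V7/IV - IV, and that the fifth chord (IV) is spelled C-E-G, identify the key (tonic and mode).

IV is given as C-E-G — a major triad with root C.
Counting down 3 scale steps from C places the tonic on G; a major triad on degree 4 is diatonic only in major.

G major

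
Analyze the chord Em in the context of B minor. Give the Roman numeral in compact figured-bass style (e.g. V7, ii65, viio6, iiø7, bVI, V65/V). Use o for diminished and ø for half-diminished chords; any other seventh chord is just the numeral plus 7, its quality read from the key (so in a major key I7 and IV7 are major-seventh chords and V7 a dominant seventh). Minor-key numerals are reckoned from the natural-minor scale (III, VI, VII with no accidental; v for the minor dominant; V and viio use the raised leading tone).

iv

The pitches E-G-B form a minor triad rooted on E.
In B minor, E is the subdominant; the diatonic minor triad there is iv.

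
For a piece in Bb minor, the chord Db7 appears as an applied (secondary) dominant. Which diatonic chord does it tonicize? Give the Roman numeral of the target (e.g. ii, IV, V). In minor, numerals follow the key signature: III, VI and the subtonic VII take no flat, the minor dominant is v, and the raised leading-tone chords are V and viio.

VI

The chord is a dominant seventh chord on Db.
A dominant resolves down a perfect fifth: Db → Gb. In Bb minor, Gb is scale degree 6, i.e. VI.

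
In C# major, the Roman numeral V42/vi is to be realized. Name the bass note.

D#

The applied chord V42/vi is rooted on E#: E#-G##-B#-D#.
The figure 42 means third inversion — the seventh is in the bass.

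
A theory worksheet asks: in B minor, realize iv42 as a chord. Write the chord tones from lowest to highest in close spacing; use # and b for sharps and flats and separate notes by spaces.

The numeral's case and figure indicate a minor seventh chord. In B minor its root, scale degree 4, is E.
Stacking thirds from E gives E-G-B-D.
With the 42 figure the chord is in third inversion; from the bass D upward in close position it reads D-E-G-B.

D E G B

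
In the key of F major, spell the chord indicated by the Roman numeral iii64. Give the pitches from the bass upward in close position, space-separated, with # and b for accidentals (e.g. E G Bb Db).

In F major, the mediant is A, and the diatonic chord built there is a minor triad.
Stacking thirds from A gives A-C-E.
The figured bass 64 indicates second inversion, placing the fifth (E) in the bass: E-A-C.

E A C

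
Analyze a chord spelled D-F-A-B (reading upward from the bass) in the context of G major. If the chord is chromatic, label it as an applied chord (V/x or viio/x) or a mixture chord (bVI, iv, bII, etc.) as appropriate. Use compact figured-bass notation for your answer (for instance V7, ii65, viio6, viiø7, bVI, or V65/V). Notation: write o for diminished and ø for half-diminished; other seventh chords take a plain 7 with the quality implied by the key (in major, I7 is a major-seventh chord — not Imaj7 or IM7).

viiø65/IV

Stacked in thirds the chord is B-D-F-A: a half-diminished seventh chord on B.
B sits a half step below C (IV in G major); a diminished chord there is the applied leading-tone chord of IV.
With D in the bass the chord is in first inversion, so the figured bass is 65.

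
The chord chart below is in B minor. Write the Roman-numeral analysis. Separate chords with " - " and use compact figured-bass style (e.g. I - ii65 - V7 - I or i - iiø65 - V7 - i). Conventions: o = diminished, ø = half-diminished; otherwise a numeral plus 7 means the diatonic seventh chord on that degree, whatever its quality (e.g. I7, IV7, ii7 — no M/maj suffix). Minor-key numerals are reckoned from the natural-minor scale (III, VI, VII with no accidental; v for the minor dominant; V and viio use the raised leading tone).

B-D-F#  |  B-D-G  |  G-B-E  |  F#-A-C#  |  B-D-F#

B-D-F# has root B, degree 1 in B minor, so i.
B-D-G: root G is the submediant; major triad there is VI6.
G-B-E has root E, degree 4 in B minor, so iv6.
F#-A-C#: root F# is the dominant; minor triad there is v.
B-D-F#: root B is the tonic; minor triad there is i.

i - VI6 - iv6 - v - i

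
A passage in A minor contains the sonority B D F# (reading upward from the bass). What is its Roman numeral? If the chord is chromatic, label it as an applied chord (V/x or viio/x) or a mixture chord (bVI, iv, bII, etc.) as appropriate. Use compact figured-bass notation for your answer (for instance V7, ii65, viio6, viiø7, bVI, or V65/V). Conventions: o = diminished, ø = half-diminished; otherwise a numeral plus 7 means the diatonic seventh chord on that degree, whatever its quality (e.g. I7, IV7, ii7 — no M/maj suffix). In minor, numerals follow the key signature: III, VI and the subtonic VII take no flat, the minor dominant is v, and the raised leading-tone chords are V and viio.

ii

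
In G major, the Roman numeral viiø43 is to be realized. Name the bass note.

C

viiø in G major has root F#; the chord is F#-A-C-E.
The figure 43 means second inversion — the fifth is in the bass.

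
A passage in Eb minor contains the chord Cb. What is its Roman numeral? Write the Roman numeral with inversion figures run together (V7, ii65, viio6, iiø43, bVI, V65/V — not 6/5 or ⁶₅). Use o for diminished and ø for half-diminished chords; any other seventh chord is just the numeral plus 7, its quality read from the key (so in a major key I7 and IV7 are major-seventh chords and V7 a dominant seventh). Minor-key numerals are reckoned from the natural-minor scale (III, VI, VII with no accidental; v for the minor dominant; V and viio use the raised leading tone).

VI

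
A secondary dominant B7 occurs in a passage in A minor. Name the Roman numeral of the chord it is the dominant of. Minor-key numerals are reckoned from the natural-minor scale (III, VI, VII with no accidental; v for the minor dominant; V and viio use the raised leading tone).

V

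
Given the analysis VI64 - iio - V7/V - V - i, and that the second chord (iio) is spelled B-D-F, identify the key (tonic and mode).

A minor

The anchor chord is a diminished triad on B, labeled iio.
If B is scale degree 2 and the mode makes that degree carry a diminished triad, the tonic is A and the mode is minor.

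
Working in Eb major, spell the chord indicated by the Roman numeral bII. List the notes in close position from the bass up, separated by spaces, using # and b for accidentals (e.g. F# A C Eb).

Fb Ab Cb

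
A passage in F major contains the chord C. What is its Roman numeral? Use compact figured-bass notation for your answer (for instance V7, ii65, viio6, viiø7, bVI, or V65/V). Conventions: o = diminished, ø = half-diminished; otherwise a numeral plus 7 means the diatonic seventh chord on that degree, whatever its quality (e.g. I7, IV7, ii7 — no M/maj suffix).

V

The pitches C-E-G form a major triad rooted on C.
In F major, C is the dominant; the diatonic major triad there is V.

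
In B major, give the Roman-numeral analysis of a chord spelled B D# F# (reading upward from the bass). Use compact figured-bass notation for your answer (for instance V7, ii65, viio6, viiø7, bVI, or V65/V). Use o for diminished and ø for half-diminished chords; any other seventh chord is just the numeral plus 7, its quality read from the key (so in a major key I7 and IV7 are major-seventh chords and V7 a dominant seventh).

Stacked in thirds the chord is B-D#-F#: a major triad on B.
B is scale degree 1 in B major, and a major triad on that degree is written I.

I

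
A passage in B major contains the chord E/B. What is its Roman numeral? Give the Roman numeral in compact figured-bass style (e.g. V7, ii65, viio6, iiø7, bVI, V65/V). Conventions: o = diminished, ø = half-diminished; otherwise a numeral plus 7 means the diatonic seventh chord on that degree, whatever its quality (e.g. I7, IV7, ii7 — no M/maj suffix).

IV64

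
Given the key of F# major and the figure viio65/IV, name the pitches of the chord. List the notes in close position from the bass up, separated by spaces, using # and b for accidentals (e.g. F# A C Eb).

C# E G A#

The slash marks an applied leading-tone chord: viio of IV. In F# major, IV is B, so the leading tone to it is A#, a half step below.
Building a fully diminished seventh chord on A# gives A#-C#-E-G.
With the 65 figure the chord is in first inversion; from the bass C# upward in close position it reads C#-E-G-A#.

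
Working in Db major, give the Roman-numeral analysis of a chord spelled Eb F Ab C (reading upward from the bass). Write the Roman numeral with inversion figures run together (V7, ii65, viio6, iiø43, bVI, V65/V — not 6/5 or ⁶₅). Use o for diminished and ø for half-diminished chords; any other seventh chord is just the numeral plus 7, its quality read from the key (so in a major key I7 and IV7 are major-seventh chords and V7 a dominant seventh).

iii42

Stacked in thirds the chord is F-Ab-C-Eb: a minor seventh chord on F.
In Db major, F is the mediant; the diatonic minor seventh chord there is iii7.
With Eb in the bass the chord is in third inversion, so the figured bass is 42.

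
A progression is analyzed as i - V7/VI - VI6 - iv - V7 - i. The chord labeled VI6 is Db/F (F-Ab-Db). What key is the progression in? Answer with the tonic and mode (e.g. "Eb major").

F minor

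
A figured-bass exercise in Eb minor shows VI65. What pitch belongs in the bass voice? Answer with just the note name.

VI in Eb minor has root Cb; the chord is Cb-Eb-Gb-Bb.
The figure 65 means first inversion — the third is in the bass.

Eb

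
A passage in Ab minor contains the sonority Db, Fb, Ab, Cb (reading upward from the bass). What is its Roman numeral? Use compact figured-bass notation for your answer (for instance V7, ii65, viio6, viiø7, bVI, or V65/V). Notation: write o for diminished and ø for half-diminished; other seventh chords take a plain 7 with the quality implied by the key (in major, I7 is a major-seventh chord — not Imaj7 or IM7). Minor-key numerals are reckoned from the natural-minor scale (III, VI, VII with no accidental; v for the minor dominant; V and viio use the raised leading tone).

Stacked in thirds the chord is Db-Fb-Ab-Cb: a minor seventh chord on Db.
In Ab minor, Db is the subdominant; the diatonic minor seventh chord there is iv7.

iv7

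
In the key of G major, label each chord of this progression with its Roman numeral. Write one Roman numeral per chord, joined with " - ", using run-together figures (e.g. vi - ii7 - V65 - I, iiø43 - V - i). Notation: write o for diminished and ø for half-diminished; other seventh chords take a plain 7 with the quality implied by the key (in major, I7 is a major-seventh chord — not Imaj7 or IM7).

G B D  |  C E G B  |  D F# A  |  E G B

I - IV7 - V - vi

G-B-D: root G is the tonic; major triad there is I.
C-E-G-B: root C is the subdominant; major seventh chord there is IV7.
D-F#-A: major triad on D = scale degree 5 → V.
E-G-B: root E is the submediant; minor triad there is vi.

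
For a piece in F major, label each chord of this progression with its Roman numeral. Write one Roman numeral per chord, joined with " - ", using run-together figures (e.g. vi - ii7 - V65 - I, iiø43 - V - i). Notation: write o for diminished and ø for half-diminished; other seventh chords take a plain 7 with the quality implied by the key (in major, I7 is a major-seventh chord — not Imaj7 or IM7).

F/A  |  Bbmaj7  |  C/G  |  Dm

F/A has root F, degree 1 in F major, so I6.
Bbmaj7 has root Bb, degree 4 in F major, so IV7.
C/G: major triad on C = scale degree 5 → V64.
Dm: root D is the submediant; minor triad there is vi.

I6 - IV7 - V64 - vi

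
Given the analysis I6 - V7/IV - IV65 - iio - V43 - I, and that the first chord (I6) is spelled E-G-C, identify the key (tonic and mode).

C major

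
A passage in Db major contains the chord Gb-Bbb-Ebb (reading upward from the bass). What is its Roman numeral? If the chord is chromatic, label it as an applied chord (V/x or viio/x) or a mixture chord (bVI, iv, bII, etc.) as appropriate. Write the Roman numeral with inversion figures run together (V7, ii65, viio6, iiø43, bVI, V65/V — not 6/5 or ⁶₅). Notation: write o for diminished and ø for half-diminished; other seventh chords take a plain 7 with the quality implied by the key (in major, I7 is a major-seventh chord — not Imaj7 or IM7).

The pitches Ebb-Gb-Bbb form a major triad rooted on Ebb.
Ebb is the lowered second degree of Db major (diatonic 2 would be Eb). This is the Neapolitan sixth — a major triad on the lowered second degree, here in its customary first inversion.
With Gb in the bass the chord is in first inversion, so the figured bass is 6.

bII6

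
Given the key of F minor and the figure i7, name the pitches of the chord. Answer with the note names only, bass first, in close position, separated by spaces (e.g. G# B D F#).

The numeral's case and figure indicate a minor seventh chord. In F minor its root, scale degree 1, is F.
Stacking thirds from F gives F-Ab-C-Eb.

F Ab C Eb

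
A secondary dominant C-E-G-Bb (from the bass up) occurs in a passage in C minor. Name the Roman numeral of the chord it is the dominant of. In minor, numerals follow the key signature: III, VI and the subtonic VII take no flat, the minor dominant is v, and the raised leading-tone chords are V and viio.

iv

The chord is a dominant seventh chord on C.
A dominant resolves down a perfect fifth: C → F. In C minor, F is scale degree 4, i.e. iv.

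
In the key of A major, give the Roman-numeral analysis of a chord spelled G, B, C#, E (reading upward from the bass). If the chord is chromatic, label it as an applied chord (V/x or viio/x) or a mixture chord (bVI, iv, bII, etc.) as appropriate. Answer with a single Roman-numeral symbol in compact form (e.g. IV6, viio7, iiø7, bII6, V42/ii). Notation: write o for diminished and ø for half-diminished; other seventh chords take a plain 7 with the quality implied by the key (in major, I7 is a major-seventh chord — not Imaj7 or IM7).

viiø43/IV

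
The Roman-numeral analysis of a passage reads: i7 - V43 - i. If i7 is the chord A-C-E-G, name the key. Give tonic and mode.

A minor

The anchor chord is a minor seventh chord on A, labeled i7.
If A is scale degree 1 and the mode makes that degree carry a minor seventh chord, the tonic is A and the mode is minor.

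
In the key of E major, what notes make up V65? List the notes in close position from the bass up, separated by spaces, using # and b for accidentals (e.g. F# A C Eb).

In E major, the dominant is B, and the diatonic chord built there is a dominant seventh chord.
Stacking thirds from B gives B-D#-F#-A.
With the 65 figure the chord is in first inversion; from the bass D# upward in close position it reads D#-F#-A-B.

D# F# A B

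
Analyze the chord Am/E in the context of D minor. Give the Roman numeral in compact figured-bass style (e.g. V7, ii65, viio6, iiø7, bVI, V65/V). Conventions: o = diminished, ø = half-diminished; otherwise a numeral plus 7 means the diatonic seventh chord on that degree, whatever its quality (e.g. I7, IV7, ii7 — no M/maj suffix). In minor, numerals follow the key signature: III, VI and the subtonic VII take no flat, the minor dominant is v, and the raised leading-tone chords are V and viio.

v64

Stacked in thirds the chord is A-C-E: a minor triad on A.
A is scale degree 5 in D minor, and a minor triad on that degree is written v.
With E in the bass the chord is in second inversion, so the figured bass is 64.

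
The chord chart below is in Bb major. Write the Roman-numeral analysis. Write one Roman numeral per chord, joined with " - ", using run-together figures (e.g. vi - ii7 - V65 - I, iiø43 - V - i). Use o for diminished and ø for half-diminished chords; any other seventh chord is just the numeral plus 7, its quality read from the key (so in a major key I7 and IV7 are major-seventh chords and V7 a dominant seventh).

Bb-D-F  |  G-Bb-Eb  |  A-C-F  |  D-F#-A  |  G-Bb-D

I - IV6 - V6 - V/vi - vi

Bb-D-F: root Bb is the tonic; major triad there is I.
G-Bb-Eb has root Eb, degree 4 in Bb major, so IV6.
A-C-F: major triad on F = scale degree 5 → V6.
D-F#-A: a major triad on D, the applied dominant of vi → V/vi.
G-Bb-D: minor triad on G = scale degree 6 → vi.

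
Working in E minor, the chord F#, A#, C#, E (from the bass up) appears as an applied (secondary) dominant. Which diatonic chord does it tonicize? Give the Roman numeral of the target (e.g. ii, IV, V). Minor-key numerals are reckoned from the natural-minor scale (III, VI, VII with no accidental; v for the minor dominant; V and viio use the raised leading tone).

V

The chord is a dominant seventh chord on F#.
A dominant resolves down a perfect fifth: F# → B. In E minor, B is scale degree 5, i.e. V.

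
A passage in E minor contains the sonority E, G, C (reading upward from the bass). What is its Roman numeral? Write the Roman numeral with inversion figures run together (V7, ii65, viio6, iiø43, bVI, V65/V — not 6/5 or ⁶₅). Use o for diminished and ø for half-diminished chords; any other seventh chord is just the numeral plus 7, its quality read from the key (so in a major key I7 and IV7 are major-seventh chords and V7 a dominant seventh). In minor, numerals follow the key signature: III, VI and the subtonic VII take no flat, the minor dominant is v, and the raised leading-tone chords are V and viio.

VI6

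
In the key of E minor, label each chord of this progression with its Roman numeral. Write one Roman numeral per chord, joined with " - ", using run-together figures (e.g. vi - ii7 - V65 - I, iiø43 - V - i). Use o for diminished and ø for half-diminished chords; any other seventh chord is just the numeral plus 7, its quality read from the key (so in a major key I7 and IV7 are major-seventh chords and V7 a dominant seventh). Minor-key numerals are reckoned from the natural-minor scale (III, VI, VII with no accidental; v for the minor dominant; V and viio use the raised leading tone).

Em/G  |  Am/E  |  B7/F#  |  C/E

i6 - iv64 - V43 - VI6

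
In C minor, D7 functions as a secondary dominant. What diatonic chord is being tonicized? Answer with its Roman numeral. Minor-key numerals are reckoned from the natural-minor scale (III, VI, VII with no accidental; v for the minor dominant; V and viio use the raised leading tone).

V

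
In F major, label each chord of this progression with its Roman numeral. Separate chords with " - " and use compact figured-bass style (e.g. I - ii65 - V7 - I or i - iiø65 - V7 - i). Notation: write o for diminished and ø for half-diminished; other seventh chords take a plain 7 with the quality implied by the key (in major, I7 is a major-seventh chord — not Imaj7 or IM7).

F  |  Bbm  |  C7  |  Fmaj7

I - iv - V7 - I7

F has root F, degree 1 in F major, so I.
Bbm: minor triad on Bb — chromatic; iv (borrowed from the parallel minor).
C7 has root C, degree 5 in F major, so V7.
Fmaj7 has root F, degree 1 in F major, so I7.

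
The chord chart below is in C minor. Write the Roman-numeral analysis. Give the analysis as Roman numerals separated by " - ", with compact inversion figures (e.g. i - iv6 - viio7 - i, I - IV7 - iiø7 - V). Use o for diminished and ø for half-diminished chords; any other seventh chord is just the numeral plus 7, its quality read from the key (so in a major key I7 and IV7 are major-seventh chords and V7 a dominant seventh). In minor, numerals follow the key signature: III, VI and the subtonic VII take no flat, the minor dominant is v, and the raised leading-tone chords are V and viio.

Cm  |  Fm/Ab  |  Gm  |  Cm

Cm: root C is the tonic; minor triad there is i.
Fm/Ab: root F is the subdominant; minor triad there is iv6.
Gm: root G is the dominant; minor triad there is v.
Cm: root C is the tonic; minor triad there is i.

i - iv6 - v - i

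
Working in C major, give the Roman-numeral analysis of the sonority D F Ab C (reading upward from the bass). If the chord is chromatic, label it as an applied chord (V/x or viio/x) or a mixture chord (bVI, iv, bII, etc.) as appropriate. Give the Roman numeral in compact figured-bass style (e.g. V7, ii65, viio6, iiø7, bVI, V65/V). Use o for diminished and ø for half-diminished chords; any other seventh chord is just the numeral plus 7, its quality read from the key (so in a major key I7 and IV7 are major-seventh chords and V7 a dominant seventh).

iiø7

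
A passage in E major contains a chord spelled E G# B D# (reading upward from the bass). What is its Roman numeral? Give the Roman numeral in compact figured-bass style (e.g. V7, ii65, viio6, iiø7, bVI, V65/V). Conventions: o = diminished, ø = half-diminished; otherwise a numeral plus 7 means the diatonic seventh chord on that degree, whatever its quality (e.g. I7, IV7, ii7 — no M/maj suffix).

The pitches E-G#-B-D# form a major seventh chord rooted on E.
In E major, E is the tonic; the diatonic major seventh chord there is I7.

I7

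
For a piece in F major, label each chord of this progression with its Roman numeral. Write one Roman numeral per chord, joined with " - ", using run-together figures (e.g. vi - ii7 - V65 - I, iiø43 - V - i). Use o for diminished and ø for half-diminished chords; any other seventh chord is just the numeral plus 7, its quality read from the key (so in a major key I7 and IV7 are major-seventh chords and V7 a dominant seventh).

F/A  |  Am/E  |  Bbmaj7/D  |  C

I6 - iii64 - IV65 - V

F/A has root F, degree 1 in F major, so I6.
Am/E: root A is the mediant; minor triad there is iii64.
Bbmaj7/D: major seventh chord on Bb = scale degree 4 → IV65.
C: major triad on C = scale degree 5 → V.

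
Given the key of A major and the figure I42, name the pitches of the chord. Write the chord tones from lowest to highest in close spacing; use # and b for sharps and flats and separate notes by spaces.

The numeral's case and figure indicate a major seventh chord. In A major its root, the first degree, is A.
That chord is spelled A-C#-E-G#.
The figured bass 42 indicates third inversion, placing the seventh (G#) in the bass: G#-A-C#-E.

G# A C# E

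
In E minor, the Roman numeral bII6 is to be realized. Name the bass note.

A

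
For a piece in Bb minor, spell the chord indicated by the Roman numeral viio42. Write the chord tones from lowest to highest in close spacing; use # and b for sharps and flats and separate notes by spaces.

Gb A C Eb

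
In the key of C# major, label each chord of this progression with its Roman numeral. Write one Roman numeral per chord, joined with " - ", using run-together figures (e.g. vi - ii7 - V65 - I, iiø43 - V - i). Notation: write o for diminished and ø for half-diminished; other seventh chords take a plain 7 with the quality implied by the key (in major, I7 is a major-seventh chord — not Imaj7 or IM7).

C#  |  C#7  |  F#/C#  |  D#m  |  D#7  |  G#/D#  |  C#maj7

C#: root C# is the tonic; major triad there is I.
C#7: chromatic; C# is V of IV, so V7/IV.
F#/C#: major triad on F# = scale degree 4 → IV64.
D#m: root D# is the supertonic; minor triad there is ii.
D#7: a dominant seventh chord on D#, the applied dominant of V → V7/V.
G#/D#: major triad on G# = scale degree 5 → V64.
C#maj7: major seventh chord on C# = scale degree 1 → I7.

I - V7/IV - IV64 - ii - V7/V - V64 - I7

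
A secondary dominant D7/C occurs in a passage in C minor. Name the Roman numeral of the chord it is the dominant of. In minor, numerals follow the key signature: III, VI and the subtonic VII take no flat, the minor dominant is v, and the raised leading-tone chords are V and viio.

V

The chord is a dominant seventh chord on D.
A dominant resolves down a perfect fifth: D → G. In C minor, G is scale degree 5, i.e. V.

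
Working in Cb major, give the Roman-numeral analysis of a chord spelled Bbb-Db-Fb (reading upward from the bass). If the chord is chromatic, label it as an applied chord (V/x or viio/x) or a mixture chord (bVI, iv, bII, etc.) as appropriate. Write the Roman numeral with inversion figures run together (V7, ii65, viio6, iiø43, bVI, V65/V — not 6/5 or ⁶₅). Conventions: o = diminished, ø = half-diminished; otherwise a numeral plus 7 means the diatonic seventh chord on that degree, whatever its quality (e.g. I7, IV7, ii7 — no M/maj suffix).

The pitches Bbb-Db-Fb form a major triad rooted on Bbb.
Bbb is the lowered seventh degree of Cb major (diatonic 7 would be Bb). This is a major triad on the lowered seventh degree (the subtonic), borrowed from the parallel minor.

bVII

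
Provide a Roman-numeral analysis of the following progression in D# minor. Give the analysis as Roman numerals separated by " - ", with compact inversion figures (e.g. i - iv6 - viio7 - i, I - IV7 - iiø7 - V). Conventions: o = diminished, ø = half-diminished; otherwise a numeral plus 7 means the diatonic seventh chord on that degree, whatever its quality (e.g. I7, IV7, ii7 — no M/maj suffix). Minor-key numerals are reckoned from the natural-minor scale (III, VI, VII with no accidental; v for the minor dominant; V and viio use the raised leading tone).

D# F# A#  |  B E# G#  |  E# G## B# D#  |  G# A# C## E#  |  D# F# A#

D#-F#-A#: root D# is the tonic; minor triad there is i.
B-E#-G# has root E#, degree 2 in D# minor, so iio64.
E#-G##-B#-D#: chromatic; E# is V of V, so V7/V.
G#-A#-C##-E# has root A#, degree 5 in D# minor, so V42.
D#-F#-A#: root D# is the tonic; minor triad there is i.

i - iio64 - V7/V - V42 - i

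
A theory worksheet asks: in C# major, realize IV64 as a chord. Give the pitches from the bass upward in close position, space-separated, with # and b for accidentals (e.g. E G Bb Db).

The numeral's case and figure indicate a major triad. In C# major its root, the subdominant, is F#.
Stacking thirds from F# gives F#-A#-C#.
With the 64 figure the chord is in second inversion; from the bass C# upward in close position it reads C#-F#-A#.

C# F# A#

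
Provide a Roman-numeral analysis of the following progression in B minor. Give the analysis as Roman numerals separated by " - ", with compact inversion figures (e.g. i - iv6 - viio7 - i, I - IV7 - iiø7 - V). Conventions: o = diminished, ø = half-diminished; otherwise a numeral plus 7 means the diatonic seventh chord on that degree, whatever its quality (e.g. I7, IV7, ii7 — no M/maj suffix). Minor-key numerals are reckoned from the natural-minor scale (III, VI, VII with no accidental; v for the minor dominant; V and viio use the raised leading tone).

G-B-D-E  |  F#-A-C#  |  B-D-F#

iv65 - v - i

G-B-D-E has root E, degree 4 in B minor, so iv65.
F#-A-C#: root F# is the dominant; minor triad there is v.
B-D-F#: minor triad on B = scale degree 1 → i.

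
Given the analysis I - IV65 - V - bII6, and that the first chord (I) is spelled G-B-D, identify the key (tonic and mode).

I is given as G-B-D — a major triad with root G.
If G is scale degree 1 and the mode makes that degree carry a major triad, the tonic is G and the mode is major.

G major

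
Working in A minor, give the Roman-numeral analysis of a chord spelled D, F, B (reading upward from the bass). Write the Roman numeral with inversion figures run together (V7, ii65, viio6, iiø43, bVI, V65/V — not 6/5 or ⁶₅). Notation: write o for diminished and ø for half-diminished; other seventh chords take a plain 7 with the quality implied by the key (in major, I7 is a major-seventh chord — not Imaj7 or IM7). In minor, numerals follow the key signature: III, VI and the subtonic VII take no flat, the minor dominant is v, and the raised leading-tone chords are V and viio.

iio6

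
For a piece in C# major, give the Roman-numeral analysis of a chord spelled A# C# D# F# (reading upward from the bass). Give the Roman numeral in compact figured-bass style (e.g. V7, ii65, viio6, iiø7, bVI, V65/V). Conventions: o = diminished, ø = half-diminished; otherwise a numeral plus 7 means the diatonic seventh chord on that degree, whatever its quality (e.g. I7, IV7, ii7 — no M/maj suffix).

The pitches D#-F#-A#-C# form a minor seventh chord rooted on D#.
D# is scale degree 2 in C# major, and a minor seventh chord on that degree is written ii7.
With A# in the bass the chord is in second inversion, so the figured bass is 43.

ii43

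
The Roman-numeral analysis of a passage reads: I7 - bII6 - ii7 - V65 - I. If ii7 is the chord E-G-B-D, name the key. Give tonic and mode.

The chord Em7 is a minor seventh chord rooted on E; its label is ii7.
ii7 on E implies E is the supertonic; that puts the tonic at D, and the lowercase numeral fits major mode.

D major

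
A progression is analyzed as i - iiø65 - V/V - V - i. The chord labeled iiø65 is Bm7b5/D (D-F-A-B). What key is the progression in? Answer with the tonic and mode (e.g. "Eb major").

The chord Bm7b5/D is a half-diminished seventh chord rooted on B; its label is iiø65.
iiø65 on B implies B is the supertonic; that puts the tonic at A, and the lowercase numeral fits minor mode.

A minor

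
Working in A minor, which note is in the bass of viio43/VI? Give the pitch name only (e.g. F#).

The applied chord viio43/VI is rooted on E: E-G-Bb-Db.
The figure 43 means second inversion — the fifth is in the bass.

Bb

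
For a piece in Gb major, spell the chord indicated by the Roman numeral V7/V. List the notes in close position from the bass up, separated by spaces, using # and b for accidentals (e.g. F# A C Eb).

V7/V is a secondary dominant — the dominant seventh of V. V in Gb major is Db, so the applied chord's root is Ab, a perfect fifth above.
Building a dominant seventh chord on Ab gives Ab-C-Eb-Gb.

Ab C Eb Gb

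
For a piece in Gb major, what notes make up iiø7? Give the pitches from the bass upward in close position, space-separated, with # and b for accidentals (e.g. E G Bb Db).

Ab Cb Ebb Gb

Scale degree 2 in Gb major is Ab; here the chord built on it is altered to a half-diminished seventh chord. iiø7 is the half-diminished supertonic seventh, borrowed from the parallel minor.
So the chord is Ab-Cb-Ebb-Gb.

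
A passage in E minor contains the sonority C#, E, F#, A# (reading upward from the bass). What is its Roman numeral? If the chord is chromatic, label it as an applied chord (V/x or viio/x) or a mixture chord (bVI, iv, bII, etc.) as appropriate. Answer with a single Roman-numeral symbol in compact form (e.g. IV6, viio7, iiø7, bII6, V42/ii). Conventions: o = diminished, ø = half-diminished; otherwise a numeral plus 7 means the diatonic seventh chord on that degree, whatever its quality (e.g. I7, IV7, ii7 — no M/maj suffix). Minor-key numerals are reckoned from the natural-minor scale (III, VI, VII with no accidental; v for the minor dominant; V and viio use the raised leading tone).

V43/V

Stacked in thirds the chord is F#-A#-C#-E: a dominant seventh chord on F#.
F# is not a diatonic chord root with this quality in E minor, but it lies a perfect fifth above B (V), so the chord functions as an applied dominant of V.
With C# in the bass the chord is in second inversion, so the figured bass is 43.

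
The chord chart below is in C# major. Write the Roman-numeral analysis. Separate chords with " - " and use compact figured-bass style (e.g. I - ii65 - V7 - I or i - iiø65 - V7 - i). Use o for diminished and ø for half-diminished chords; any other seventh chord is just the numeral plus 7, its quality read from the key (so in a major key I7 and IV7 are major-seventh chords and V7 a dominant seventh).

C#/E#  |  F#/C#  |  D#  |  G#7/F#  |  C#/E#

C#/E#: root C# is the tonic; major triad there is I6.
F#/C#: root F# is the subdominant; major triad there is IV64.
D# is the secondary dominant of V (major triad on D#): V/V.
G#7/F#: root G# is the dominant; dominant seventh chord there is V42.
C#/E# has root C#, degree 1 in C# major, so I6.

I6 - IV64 - V/V - V42 - I6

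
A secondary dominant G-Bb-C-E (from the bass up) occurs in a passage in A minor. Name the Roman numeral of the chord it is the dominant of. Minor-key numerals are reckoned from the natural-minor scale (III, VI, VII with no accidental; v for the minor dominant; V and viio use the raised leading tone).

The chord is a dominant seventh chord on C.
A dominant resolves down a perfect fifth: C → F. In A minor, F is scale degree 6, i.e. VI.

VI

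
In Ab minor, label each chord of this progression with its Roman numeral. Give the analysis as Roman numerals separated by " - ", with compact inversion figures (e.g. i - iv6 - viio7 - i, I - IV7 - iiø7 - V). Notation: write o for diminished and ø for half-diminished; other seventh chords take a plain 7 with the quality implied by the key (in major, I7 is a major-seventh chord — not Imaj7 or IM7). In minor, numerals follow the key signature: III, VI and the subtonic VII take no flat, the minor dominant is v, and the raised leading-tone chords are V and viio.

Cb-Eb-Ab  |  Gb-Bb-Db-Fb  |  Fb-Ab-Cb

Cb-Eb-Ab has root Ab, degree 1 in Ab minor, so i6.
Gb-Bb-Db-Fb: dominant seventh chord on Gb = scale degree 7 → VII7.
Fb-Ab-Cb has root Fb, degree 6 in Ab minor, so VI.

i6 - VII7 - VI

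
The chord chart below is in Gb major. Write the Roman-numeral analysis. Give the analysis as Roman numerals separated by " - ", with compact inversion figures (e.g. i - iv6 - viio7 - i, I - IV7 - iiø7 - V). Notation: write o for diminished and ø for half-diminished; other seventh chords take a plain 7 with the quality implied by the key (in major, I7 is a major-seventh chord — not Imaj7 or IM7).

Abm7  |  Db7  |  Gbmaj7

Abm7: minor seventh chord on Ab = scale degree 2 → ii7.
Db7: dominant seventh chord on Db = scale degree 5 → V7.
Gbmaj7 has root Gb, degree 1 in Gb major, so I7.

ii7 - V7 - I7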